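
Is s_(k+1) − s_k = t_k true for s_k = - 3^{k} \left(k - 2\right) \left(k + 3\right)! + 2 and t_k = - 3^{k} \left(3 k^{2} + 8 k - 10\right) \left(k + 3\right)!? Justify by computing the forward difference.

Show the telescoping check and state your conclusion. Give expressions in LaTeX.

Valid: the claim telescopes to t_k.

s_(k+1) = -3**(k + 1)*(k - 1)*factorial(k + 4) + 2
s_(k+1) − s_k = -3**k*(3*k**2 + 8*k - 10)*factorial(k + 3)
(s_(k+1) − s_k) − t_k = 0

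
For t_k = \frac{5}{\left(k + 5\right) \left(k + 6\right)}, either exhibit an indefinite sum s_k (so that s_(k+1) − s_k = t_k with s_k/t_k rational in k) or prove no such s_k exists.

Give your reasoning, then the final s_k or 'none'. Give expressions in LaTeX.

Step 1: r(k) = (k + 5)/(k + 7).
So A=k + 5 and B=k + 7, with C=1.
f must satisfy (k + 5)·f(k+1) − (k + 6)·f(k) = 1.
Degrees (1,1,0) ⇒ d ≤ 1.
Match coefficients ⇒ f(k) = k/5.
Get s_k = R·t_k = k/(k + 5) with R(k) = B(k−1)f(k)/C(k) = k*(k + 6)/5.
s_(k+1) − s_k = 5/(k**2 + 11*k + 30) = t_k.

s_k = \frac{k}{k + 5}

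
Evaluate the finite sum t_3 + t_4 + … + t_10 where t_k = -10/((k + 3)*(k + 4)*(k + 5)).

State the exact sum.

Ratio r(k) = (k + 3)/(k + 6).
Take A(k)=k + 3, B(k)=k + 6, C(k)=1.
Key eq: (k + 3)·f(k+1) = (k + 5)·f(k) + (1).
d = 2 from the (1,1,0) case.
A polynomial solution: f(k) = k*(k + 7)/24.
Then R = B(k−1)f/C = k*(k + 5)*(k + 7)/24, so s_k = R(k)·t_k = 5*k*(-k - 7)/(12*(k + 3)*(k + 4)).
Δs = -10/(k**3 + 12*k**2 + 47*k + 60), as required.
Evaluate s at k=11 and k=3: -11/28 and -25/84; difference -2/21.

Σ = -2/21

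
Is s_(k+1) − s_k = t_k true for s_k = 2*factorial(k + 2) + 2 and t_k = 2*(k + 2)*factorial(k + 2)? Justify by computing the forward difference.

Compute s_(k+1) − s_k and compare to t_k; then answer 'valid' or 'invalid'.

s_(k+1) = 2*factorial(k + 3) + 2
s_(k+1) − s_k = 2*(k + 2)*factorial(k + 2)
(s_(k+1) − s_k) − t_k = 0

valid; difference matches t_k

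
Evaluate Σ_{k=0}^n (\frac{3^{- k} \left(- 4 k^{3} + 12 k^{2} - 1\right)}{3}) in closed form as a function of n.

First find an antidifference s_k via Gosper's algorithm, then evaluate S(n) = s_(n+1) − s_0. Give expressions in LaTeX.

The ratio is (4*k**3 - 12*k - 7)/(3*(4*k**3 - 12*k**2 + 1)).
A = 1/3, B = 1, C = k**3 - 3*k**2 + 1/4.
Set up (1/3)·f(k+1) − (1)·f(k) − (k**3 - 3*k**2 + 1/4) = 0.
deg f ≤ 3 (via 0,0,3).
Solving with deg f ≤ 3: f(k) = -3*k**2*(2*k - 3)/4.
R(k) = B(k−1)·f(k)/C(k) = -3*k**2*(2*k - 3)/(4*k**3 - 12*k**2 + 1); s_k = R·t_k = k**2*(2*k - 3)/3**k.
Check: Δs_k = (-4*k**3 + 12*k**2 - 1)/(3*3**k). ✓
Telescope: S(n) = s_(n+1) − s_(0) = 3**(-n - 1)*(2*n**3 + 3*n**2 - 1) − (0) = 3**(-n - 1)*(2*n**3 + 3*n**2 - 1).

S(n) = 3^{- n - 1} \left(2 n^{3} + 3 n^{2} - 1\right)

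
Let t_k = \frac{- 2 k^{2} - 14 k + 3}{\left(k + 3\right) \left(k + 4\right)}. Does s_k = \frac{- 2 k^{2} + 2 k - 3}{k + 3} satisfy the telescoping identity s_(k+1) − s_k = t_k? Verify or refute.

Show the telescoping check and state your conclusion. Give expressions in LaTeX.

Valid: the claim telescopes to t_k.

s_(k+1) = (2*k - 2*(k + 1)**2 - 1)/(k + 4)
s_(k+1) − s_k = (-2*k**2 - 14*k + 3)/(k**2 + 7*k + 12)
(s_(k+1) − s_k) − t_k = 0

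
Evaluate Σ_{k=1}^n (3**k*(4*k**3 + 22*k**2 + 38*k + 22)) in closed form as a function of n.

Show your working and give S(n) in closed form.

S(n) = 6*3**n*n**3 + 24*3**n*n**2 + 42*3**n*n + 21*3**n - 21

Step 1: r(k) = 3*(2*k**3 + 17*k**2 + 47*k + 43)/(2*k**3 + 11*k**2 + 19*k + 11).
A = 3, B = 1, C = k**3 + 11*k**2/2 + 19*k/2 + 11/2.
Need (3)·f(k+1) − (1)·f(k) = k**3 + 11*k**2/2 + 19*k/2 + 11/2.
Degrees (0,0,3) ⇒ d ≤ 3.
Coefficient equations give f(k) = (2*k**3 + 2*k**2 + 4*k - 1)/4.
Then R = B(k−1)f/C = (2*k**3 + 2*k**2 + 4*k - 1)/(2*(2*k**3 + 11*k**2 + 19*k + 11)), so s_k = R(k)·t_k = 3**k*(2*k**3 + 2*k**2 + 4*k - 1).
Check: Δs_k = 3**k*(4*k**3 + 22*k**2 + 38*k + 22). ✓
Σ_(k=1)^n t_k = s_(n+1) − s_(1) = (3**(n + 1)*(2*n**3 + 8*n**2 + 14*n + 7)) − (21), i.e. 6*3**n*n**3 + 24*3**n*n**2 + 42*3**n*n + 21*3**n - 21.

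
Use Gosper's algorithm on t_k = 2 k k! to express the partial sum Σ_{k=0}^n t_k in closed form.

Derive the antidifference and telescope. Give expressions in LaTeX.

S(n) = 2 \left(n + 1\right)! - 2

Step 1: r(k) = (k + 1)**2/k.
Factor: A=k + 1; B=1; C=k.
Need (k + 1)·f(k+1) − (1)·f(k) = k.
From deg A=1, deg B=0, deg C=1: d=0.
Coefficient equations give f(k) = 1.
Certificate R = B(k−1)f/C = 1/k gives s_k = 2*factorial(k).
s_(k+1) − s_k = 2*k*factorial(k) = t_k.
Telescope: S(n) = s_(n+1) − s_(0) = 2*factorial(n + 1) − (2) = 2*factorial(n + 1) - 2.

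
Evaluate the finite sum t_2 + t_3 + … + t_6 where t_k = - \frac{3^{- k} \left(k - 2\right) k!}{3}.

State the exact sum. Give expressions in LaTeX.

r(k) = (k**2 - 1)/(3*(k - 2)) after simplifying.
A = k/3 + 1/3, B = 1, C = k - 2.
Key eq: (k/3 + 1/3)·f(k+1) = (1)·f(k) + (k - 2).
Bound: deg f ≤ 0.
Solve for f: f(k) = 3 (degree 0 ≤ 0).
So s_k = (B(k−1)f/C)·t_k = (3/(k - 2))·t_k = -factorial(k)/3**k.
s_(k+1) − s_k = -(k - 2)*factorial(k)/(3*3**k) = t_k.
Σ_(k=2)^(6) t_k = s_(7) − s_(2) = -560/243 − (-2/9) = -506/243.

Σ = -506/243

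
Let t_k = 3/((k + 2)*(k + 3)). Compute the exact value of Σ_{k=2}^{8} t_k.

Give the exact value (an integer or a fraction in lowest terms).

Σ = 21/44

Step 1: r(k) = (k + 2)/(k + 4).
Gosper form: A/B · C(k+1)/C(k) with A=k + 2, B=k + 4, C=1.
Need (k + 2)·f(k+1) − (k + 3)·f(k) = 1.
From deg A=1, deg B=1, deg C=0: d=1.
Coefficient equations give f(k) = k/2.
So s_k = (B(k−1)f/C)·t_k = (k*(k + 3)/2)·t_k = 3*k/(2*(k + 2)).
Verify: 3/(k**2 + 5*k + 6) matches t_k.
Telescoping: Σ = s_(9) − s_(2) = 27/22 − (3/4) = 21/44.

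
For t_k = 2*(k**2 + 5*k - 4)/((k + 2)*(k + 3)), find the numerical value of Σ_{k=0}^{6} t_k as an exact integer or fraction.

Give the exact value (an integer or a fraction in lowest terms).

Σ = 56/9

Compute t_(k+1)/t_k: get (k + 2)*(5*k + (k + 1)**2 + 1)/((k + 4)*(k**2 + 5*k - 4)).
Normal form (A,B,C) = (k + 2, k + 4, k**2 + 5*k - 4).
Key eq: (k + 2)·f(k+1) = (k + 3)·f(k) + (k**2 + 5*k - 4).
d = 2 from the (1,1,2) case.
Match coefficients ⇒ f(k) = k*(k - 3).
Certificate R = B(k−1)f/C = k*(k - 3)*(k + 3)/(k**2 + 5*k - 4) gives s_k = 2*k*(k - 3)/(k + 2).
s_(k+1) − s_k = 2*(k**2 + 5*k - 4)/(k**2 + 5*k + 6) = t_k.
Telescoping: Σ = s_(7) − s_(0) = 56/9 − (0) = 56/9.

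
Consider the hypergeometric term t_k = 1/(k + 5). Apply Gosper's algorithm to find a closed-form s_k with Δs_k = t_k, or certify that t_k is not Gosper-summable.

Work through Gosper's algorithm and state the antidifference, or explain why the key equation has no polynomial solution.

Step 1: r(k) = (k + 5)/(k + 6).
Normal form (A,B,C) = (k + 5, k + 6, 1).
Need (k + 5)·f(k+1) − (k + 5)·f(k) = 1.
deg f ≤ 0 (via 1,1,0).
Put f(k) = c0: A·f(k+1) − B(k−1)·f(k) − C = -1; need -1 = 0 — inconsistent ⇒ no f, not summable.

not Gosper-summable; s_k does not exist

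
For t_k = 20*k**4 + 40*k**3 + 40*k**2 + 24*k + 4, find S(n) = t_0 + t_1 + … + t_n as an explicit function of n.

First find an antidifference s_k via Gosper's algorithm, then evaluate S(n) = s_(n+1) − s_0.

Ratio r(k) = (5*k**4 + 30*k**3 + 70*k**2 + 76*k + 32)/(5*k**4 + 10*k**3 + 10*k**2 + 6*k + 1).
Factor: A=1; B=1; C=k**4 + 2*k**3 + 2*k**2 + 6*k/5 + 1/5.
Solve (1)·f(k+1) − (1)·f(k) = k**4 + 2*k**3 + 2*k**2 + 6*k/5 + 1/5.
Bound: deg f ≤ 5.
Match coefficients ⇒ f(k) = k*(k + 1)*(2*k**3 - 2*k**2 + 2*k - 1)/10.
So s_k = (B(k−1)f/C)·t_k = (k*(2*k**3 - 2*k**2 + 2*k - 1)/(2*(5*k**3 + 5*k**2 + 5*k + 1)))·t_k = 2*k*(2*k**4 + k - 1).
Δs = 20*k**4 + 40*k**3 + 40*k**2 + 24*k + 4, as required.
Σ_(k=0)^n t_k = s_(n+1) − s_(0) = (4*n**5 + 20*n**4 + 40*n**3 + 42*n**2 + 22*n + 4) − (0), i.e. 4*n**5 + 20*n**4 + 40*n**3 + 42*n**2 + 22*n + 4.

S(n) = 4*n**5 + 20*n**4 + 40*n**3 + 42*n**2 + 22*n + 4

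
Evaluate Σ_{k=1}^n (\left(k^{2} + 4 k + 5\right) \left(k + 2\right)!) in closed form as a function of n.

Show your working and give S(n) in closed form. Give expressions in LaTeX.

Ratio r(k) = (k + 3)*(4*k + (k + 1)**2 + 9)/(k**2 + 4*k + 5).
Take A(k)=k + 3, B(k)=1, C(k)=k**2 + 4*k + 5.
Set up (k + 3)·f(k+1) − (1)·f(k) − (k**2 + 4*k + 5) = 0.
deg f ≤ 1 (via 1,0,2).
A polynomial solution: f(k) = k + 1.
Then R = B(k−1)f/C = (k + 1)/(k**2 + 4*k + 5), so s_k = R(k)·t_k = (k + 1)*factorial(k + 2).
Δs = (k**2 + 4*k + 5)*factorial(k + 2), as required.
s_(n+1) = (n + 2)*factorial(n + 3) and s_(1) = 12, so S(n) = n*factorial(n + 3) + 2*factorial(n + 3) - 12.

S(n) = n \left(n + 3\right)! + 2 \left(n + 3\right)! - 12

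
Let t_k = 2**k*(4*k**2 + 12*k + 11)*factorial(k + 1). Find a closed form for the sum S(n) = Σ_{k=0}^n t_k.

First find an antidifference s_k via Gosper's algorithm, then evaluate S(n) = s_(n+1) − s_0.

S(n) = 4*2**n*n*factorial(n + 2) + 6*2**n*factorial(n + 2) - 1

The ratio is 2*(4*k**3 + 28*k**2 + 67*k + 54)/(4*k**2 + 12*k + 11).
Normal form (A,B,C) = (2*k + 4, 1, k**2 + 3*k + 11/4).
Key eq: (2*k + 4)·f(k+1) = (1)·f(k) + (k**2 + 3*k + 11/4).
Degrees (1,0,2) ⇒ d ≤ 1.
Coefficient equations give f(k) = (2*k + 1)/4.
Certificate R = B(k−1)f/C = (2*k + 1)/(4*k**2 + 12*k + 11) gives s_k = 2**k*(2*k + 1)*factorial(k + 1).
Verify: 2**k*(4*k**2 + 12*k + 11)*factorial(k + 1) matches t_k.
Telescope: S(n) = s_(n+1) − s_(0) = 2**(n + 1)*(2*n + 3)*factorial(n + 2) − (1) = 4*2**n*n*factorial(n + 2) + 6*2**n*factorial(n + 2) - 1.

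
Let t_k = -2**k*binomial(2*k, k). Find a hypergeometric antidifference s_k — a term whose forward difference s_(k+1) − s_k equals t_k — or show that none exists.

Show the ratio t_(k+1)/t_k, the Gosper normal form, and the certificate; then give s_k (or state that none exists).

no hypergeometric antidifference exists

Ratio r(k) = 4*(2*k + 1)/(k + 1).
Normal form (A,B,C) = (8*k + 4, k + 1, 1).
f must satisfy (8*k + 4)·f(k+1) − (k)·f(k) = 1.
Degrees (1,1,0) ⇒ d ≤ -1.
Bound -1 < 0, so the key equation has no polynomial solution.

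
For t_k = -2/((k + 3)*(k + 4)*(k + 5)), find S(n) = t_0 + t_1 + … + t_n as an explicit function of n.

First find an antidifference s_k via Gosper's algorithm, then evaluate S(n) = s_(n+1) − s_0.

The ratio is (k + 3)/(k + 6).
So A=k + 3 and B=k + 6, with C=1.
f must satisfy (k + 3)·f(k+1) − (k + 5)·f(k) = 1.
From deg A=1, deg B=1, deg C=0: d=2.
Coefficient equations give f(k) = k*(k + 7)/24.
Then R = B(k−1)f/C = k*(k + 5)*(k + 7)/24, so s_k = R(k)·t_k = k*(-k - 7)/(12*(k + 3)*(k + 4)).
s_(k+1) − s_k = -2/(k**3 + 12*k**2 + 47*k + 60) = t_k.
s_(n+1) = (-n**2 - 9*n - 8)/(12*(n**2 + 9*n + 20)) and s_(0) = 0, so S(n) = (-n**2 - 9*n - 8)/(12*(n**2 + 9*n + 20)).

S(n) = (-n**2 - 9*n - 8)/(12*(n**2 + 9*n + 20))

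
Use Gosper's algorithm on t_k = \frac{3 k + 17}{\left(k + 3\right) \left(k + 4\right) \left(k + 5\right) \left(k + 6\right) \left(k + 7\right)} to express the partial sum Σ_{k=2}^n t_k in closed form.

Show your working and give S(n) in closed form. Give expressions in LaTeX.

Step 1: r(k) = (k + 3)*(3*k + 20)/((k + 8)*(3*k + 17)).
So A=k + 3 and B=k + 8, with C=k + 17/3.
Key eq: (k + 3)·f(k+1) = (k + 7)·f(k) + (k + 17/3).
Degrees (1,1,1) ⇒ d ≤ 4.
Solving with deg f ≤ 4: f(k) = k*(k + 5)*(k**2 + 13*k + 54)/216.
R(k) = B(k−1)·f(k)/C(k) = k*(k + 5)*(k + 7)*(k**2 + 13*k + 54)/(72*(3*k + 17)); s_k = R·t_k = k*(k**2 + 13*k + 54)/(72*(k**3 + 13*k**2 + 54*k + 72)).
Verify: (3*k + 17)/(k**5 + 25*k**4 + 245*k**3 + 1175*k**2 + 2754*k + 2520) matches t_k.
s_(n+1) = (n**3 + 16*n**2 + 83*n + 68)/(72*(n**3 + 16*n**2 + 83*n + 140)) and s_(2) = 7/720, so S(n) = (n**3 + 16*n**2 + 83*n - 100)/(240*(n**3 + 16*n**2 + 83*n + 140)).

S(n) = \frac{n^{3} + 16 n^{2} + 83 n - 100}{240 \left(n^{3} + 16 n^{2} + 83 n + 140\right)}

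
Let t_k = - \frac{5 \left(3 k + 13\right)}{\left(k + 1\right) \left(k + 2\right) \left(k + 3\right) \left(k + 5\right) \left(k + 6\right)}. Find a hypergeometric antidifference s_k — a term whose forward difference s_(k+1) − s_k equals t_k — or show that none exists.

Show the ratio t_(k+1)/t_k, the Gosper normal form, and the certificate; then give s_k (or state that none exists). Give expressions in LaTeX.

s_k = \frac{k \left(- k^{2} - 8 k - 17\right)}{2 \left(k^{3} + 8 k^{2} + 17 k + 10\right)}

The ratio is (k + 1)*(k + 5)*(3*k + 16)/((k + 4)*(k + 7)*(3*k + 13)).
A = k + 1, B = k + 7, C = k**2 + 25*k/3 + 52/3.
Key eq: (k + 1)·f(k+1) = (k + 6)·f(k) + (k**2 + 25*k/3 + 52/3).
Bound: deg f ≤ 5.
Solving with deg f ≤ 5: f(k) = k*(k + 3)*(k + 4)*(k**2 + 8*k + 17)/30.
So s_k = (B(k−1)f/C)·t_k = (k*(k + 3)*(k + 6)*(k**2 + 8*k + 17)/(10*(3*k + 13)))·t_k = k*(-k**2 - 8*k - 17)/(2*(k**3 + 8*k**2 + 17*k + 10)).
Check: Δs_k = 5*(-3*k - 13)/(k**5 + 17*k**4 + 107*k**3 + 307*k**2 + 396*k + 180). ✓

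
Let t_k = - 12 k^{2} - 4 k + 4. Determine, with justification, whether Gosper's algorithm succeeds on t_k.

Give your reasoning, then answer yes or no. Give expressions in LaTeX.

Yes. s_k = 4 k \left(- k^{2} + k + 1\right).

Ratio r(k) = (k + 3*(k + 1)**2)/(3*k**2 + k - 1).
Factor: A=1; B=1; C=k**2 + k/3 - 1/3.
f must satisfy (1)·f(k+1) − (1)·f(k) = k**2 + k/3 - 1/3.
deg f ≤ 3 (via 0,0,2).
Match coefficients ⇒ f(k) = k*(k**2 - k - 1)/3.
Then R = B(k−1)f/C = k*(k**2 - k - 1)/(3*k**2 + k - 1), so s_k = R(k)·t_k = 4*k*(-k**2 + k + 1).
Verify: -12*k**2 - 4*k + 4 matches t_k.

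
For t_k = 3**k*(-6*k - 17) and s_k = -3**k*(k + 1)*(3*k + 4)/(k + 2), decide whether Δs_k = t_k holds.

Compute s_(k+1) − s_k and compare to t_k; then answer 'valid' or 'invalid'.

Invalid: residual 3**k*(6*k**2 + 26*k + 30)/(k**2 + 5*k + 6) ≠ 0.

s_(k+1) = -3**(k + 1)*(k + 2)*(3*k + 7)/(k + 3)
s_(k+1) − s_k = 3**k*(-6*k**3 - 41*k**2 - 95*k - 72)/(k**2 + 5*k + 6)
(s_(k+1) − s_k) − t_k = 3**k*(6*k**2 + 26*k + 30)/(k**2 + 5*k + 6)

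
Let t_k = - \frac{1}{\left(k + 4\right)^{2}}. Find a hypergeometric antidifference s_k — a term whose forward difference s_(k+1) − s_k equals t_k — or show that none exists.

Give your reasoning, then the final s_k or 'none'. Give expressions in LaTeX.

none — t_k is not Gosper-summable

t_(k+1)/t_k = (k + 4)**2/(k + 5)**2.
Take A(k)=k**2 + 8*k + 16, B(k)=k**2 + 10*k + 25, C(k)=1.
Solve (k**2 + 8*k + 16)·f(k+1) − (k**2 + 8*k + 16)·f(k) = 1.
From deg A=2, deg B=2, deg C=0: d=0.
Put f(k) = c0: A·f(k+1) − B(k−1)·f(k) − C = -1; need -1 = 0 — inconsistent ⇒ no f, not summable.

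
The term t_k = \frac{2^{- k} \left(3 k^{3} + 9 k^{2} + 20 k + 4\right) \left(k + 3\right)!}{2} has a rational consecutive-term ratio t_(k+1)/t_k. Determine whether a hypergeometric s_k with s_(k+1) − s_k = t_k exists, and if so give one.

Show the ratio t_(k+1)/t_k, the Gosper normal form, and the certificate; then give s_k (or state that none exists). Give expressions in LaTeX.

Compute t_(k+1)/t_k: get (3*k**4 + 30*k**3 + 119*k**2 + 224*k + 144)/(2*(3*k**3 + 9*k**2 + 20*k + 4)).
So A=k/2 + 2 and B=1, with C=k**3 + 3*k**2 + 20*k/3 + 4/3.
Set up (k/2 + 2)·f(k+1) − (1)·f(k) − (k**3 + 3*k**2 + 20*k/3 + 4/3) = 0.
From deg A=1, deg B=0, deg C=3: d=2.
Coefficient equations give f(k) = 2*(3*k**2 - 3*k + 2)/3.
Certificate R = B(k−1)f/C = 2*(3*k**2 - 3*k + 2)/(3*k**3 + 9*k**2 + 20*k + 4) gives s_k = (3*k**2 - 3*k + 2)*factorial(k + 3)/2**k.
Δs = (3*k**3 + 9*k**2 + 20*k + 4)*factorial(k + 3)/(2*2**k), as required.

s_k = 2^{- k} \left(3 k^{2} - 3 k + 2\right) \left(k + 3\right)!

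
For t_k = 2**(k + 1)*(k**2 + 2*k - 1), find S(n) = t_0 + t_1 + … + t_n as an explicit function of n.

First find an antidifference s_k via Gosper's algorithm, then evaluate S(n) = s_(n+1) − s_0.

Step 1: r(k) = 2*(k**2 + 4*k + 2)/(k**2 + 2*k - 1).
Gosper form: A/B · C(k+1)/C(k) with A=2, B=1, C=k**2 + 2*k - 1.
Need (2)·f(k+1) − (1)·f(k) = k**2 + 2*k - 1.
deg f ≤ 2 (via 0,0,2).
A polynomial solution: f(k) = (k - 1)**2.
Then R = B(k−1)f/C = (k - 1)**2/(k**2 + 2*k - 1), so s_k = R(k)·t_k = 2**(k + 1)*(k**2 - 2*k + 1).
s_(k+1) − s_k = 2**(k + 1)*(k**2 + 2*k - 1) = t_k.
Telescope: S(n) = s_(n+1) − s_(0) = 2**(n + 2)*n**2 − (2) = 4*2**n*n**2 - 2.

S(n) = 4*2**n*n**2 - 2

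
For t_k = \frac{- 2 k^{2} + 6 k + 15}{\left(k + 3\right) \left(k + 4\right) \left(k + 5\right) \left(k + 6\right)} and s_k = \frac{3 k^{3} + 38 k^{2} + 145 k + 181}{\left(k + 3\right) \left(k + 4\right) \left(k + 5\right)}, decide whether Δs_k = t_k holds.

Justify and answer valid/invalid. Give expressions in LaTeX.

valid; difference matches t_k

s_(k+1) = (145*k + 3*(k + 1)**3 + 38*(k + 1)**2 + 326)/((k + 4)*(k + 5)*(k + 6))
s_(k+1) − s_k = (-2*k**2 + 6*k + 15)/(k**4 + 18*k**3 + 119*k**2 + 342*k + 360)
(s_(k+1) − s_k) − t_k = 0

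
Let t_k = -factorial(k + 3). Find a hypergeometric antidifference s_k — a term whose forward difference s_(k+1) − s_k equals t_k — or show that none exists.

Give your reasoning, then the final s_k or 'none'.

not Gosper-summable; s_k does not exist

Ratio r(k) = k + 4.
Gosper form: A/B · C(k+1)/C(k) with A=k + 4, B=1, C=1.
Solve (k + 4)·f(k+1) − (1)·f(k) = 1.
Bound: deg f ≤ -1.
d = -1 < 0 ⇒ no nonzero polynomial f; not summable.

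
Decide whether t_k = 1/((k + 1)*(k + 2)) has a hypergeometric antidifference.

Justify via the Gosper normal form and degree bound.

Ratio r(k) = (k + 1)/(k + 3).
Normal form (A,B,C) = (k + 1, k + 3, 1).
f must satisfy (k + 1)·f(k+1) − (k + 2)·f(k) = 1.
Bound: deg f ≤ 1.
Solving with deg f ≤ 1: f(k) = k.
So s_k = (B(k−1)f/C)·t_k = (k*(k + 2))·t_k = k/(k + 1).
Verify: 1/(k**2 + 3*k + 2) matches t_k.

Yes. s_k = k/(k + 1).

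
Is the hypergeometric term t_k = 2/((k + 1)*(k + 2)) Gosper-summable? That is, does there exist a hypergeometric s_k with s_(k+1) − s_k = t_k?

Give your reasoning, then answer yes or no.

Yes. s_k = 2*k/(k + 1).

r(k) = (k + 1)/(k + 3) after simplifying.
Normal form (A,B,C) = (k + 1, k + 3, 1).
Set up (k + 1)·f(k+1) − (k + 2)·f(k) − (1) = 0.
deg f ≤ 1 (via 1,1,0).
Solving with deg f ≤ 1: f(k) = k.
So s_k = (B(k−1)f/C)·t_k = (k*(k + 2))·t_k = 2*k/(k + 1).
Check: Δs_k = 2/(k**2 + 3*k + 2). ✓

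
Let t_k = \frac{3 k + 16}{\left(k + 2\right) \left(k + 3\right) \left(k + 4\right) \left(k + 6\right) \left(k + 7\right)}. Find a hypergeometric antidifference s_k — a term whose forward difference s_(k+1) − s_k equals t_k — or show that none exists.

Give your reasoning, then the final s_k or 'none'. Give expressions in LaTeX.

s_k = \frac{k \left(k^{2} + 11 k + 36\right)}{36 \left(k^{3} + 11 k^{2} + 36 k + 36\right)}

Ratio r(k) = (k + 2)*(k + 6)*(3*k + 19)/((k + 5)*(k + 8)*(3*k + 16)).
So A=k + 2 and B=k + 8, with C=k**2 + 31*k/3 + 80/3.
Need (k + 2)·f(k+1) − (k + 7)·f(k) = k**2 + 31*k/3 + 80/3.
deg f ≤ 5 (via 1,1,2).
A polynomial solution: f(k) = k*(k + 4)*(k + 5)*(k**2 + 11*k + 36)/108.
R(k) = B(k−1)·f(k)/C(k) = k*(k + 4)*(k + 7)*(k**2 + 11*k + 36)/(36*(3*k + 16)); s_k = R·t_k = k*(k**2 + 11*k + 36)/(36*(k**3 + 11*k**2 + 36*k + 36)).
Δs = (3*k + 16)/(k**5 + 22*k**4 + 185*k**3 + 740*k**2 + 1404*k + 1008), as required.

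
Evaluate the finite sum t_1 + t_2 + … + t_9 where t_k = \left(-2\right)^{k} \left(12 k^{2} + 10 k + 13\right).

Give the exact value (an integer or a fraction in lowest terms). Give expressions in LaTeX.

Σ = -392202

Step 1: r(k) = 2*(-12*k**2 - 34*k - 35)/(12*k**2 + 10*k + 13).
Gosper form: A/B · C(k+1)/C(k) with A=-2, B=1, C=k**2 + 5*k/6 + 13/12.
Key eq: (-2)·f(k+1) = (1)·f(k) + (k**2 + 5*k/6 + 13/12).
Bound: deg f ≤ 2.
Match coefficients ⇒ f(k) = -(4*k**2 - 2*k + 3)/12.
Certificate R = B(k−1)f/C = -(4*k**2 - 2*k + 3)/(12*k**2 + 10*k + 13) gives s_k = (-2)**k*(-4*k**2 + 2*k - 3).
Δs = (-2)**k*(12*k**2 + 10*k + 13), as required.
Σ_(k=1)^(9) t_k = s_(10) − s_(1) = -392192 − (10) = -392202.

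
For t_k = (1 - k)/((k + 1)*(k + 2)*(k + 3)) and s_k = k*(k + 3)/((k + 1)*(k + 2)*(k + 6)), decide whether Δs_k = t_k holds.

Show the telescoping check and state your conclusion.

s_(k+1) = (k + 1)*(k + 4)/((k + 2)*(k + 3)*(k + 7))
s_(k+1) − s_k = (-k**3 - 6*k**2 - 5*k + 24)/(k**5 + 19*k**4 + 131*k**3 + 401*k**2 + 540*k + 252)
(s_(k+1) − s_k) − t_k = 6*(k**2 + 4*k - 3)/(k**5 + 19*k**4 + 131*k**3 + 401*k**2 + 540*k + 252)

Invalid: residual 6*(k**2 + 4*k - 3)/(k**5 + 19*k**4 + 131*k**3 + 401*k**2 + 540*k + 252) ≠ 0.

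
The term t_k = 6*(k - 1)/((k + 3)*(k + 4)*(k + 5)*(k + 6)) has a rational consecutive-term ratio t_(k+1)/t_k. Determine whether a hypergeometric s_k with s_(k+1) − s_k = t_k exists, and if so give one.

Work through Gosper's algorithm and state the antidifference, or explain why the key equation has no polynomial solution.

s_k = k*(k**2 + 12*k - 133)/(60*(k + 3)*(k + 4)*(k + 5))

Step 1: r(k) = k*(k + 3)/((k - 1)*(k + 7)).
So A=k + 3 and B=k + 7, with C=k - 1.
f must satisfy (k + 3)·f(k+1) − (k + 6)·f(k) = k - 1.
Bound: deg f ≤ 3.
Solving with deg f ≤ 3: f(k) = k*(k - 7)*(k + 19)/360.
Certificate R = B(k−1)f/C = k*(k - 7)*(k + 6)*(k + 19)/(360*(k - 1)) gives s_k = k*(k**2 + 12*k - 133)/(60*(k + 3)*(k + 4)*(k + 5)).
Check: Δs_k = 6*(k - 1)/(k**4 + 18*k**3 + 119*k**2 + 342*k + 360). ✓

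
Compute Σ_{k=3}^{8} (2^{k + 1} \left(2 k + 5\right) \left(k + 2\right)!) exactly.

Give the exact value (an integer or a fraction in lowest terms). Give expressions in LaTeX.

Σ = 40874801280

The ratio is 2*(k + 3)*(2*k + 7)/(2*k + 5).
A = 2*k + 6, B = 1, C = k + 5/2.
Key eq: (2*k + 6)·f(k+1) = (1)·f(k) + (k + 5/2).
deg f ≤ 0 (via 1,0,1).
Coefficient equations give f(k) = 1/2.
Certificate R = B(k−1)f/C = 1/(2*k + 5) gives s_k = 2**(k + 1)*factorial(k + 2).
Verify: 2**(k + 1)*(2*k + 5)*factorial(k + 2) matches t_k.
Σ_(k=3)^(8) t_k = s_(9) − s_(3) = 40874803200 − (1920) = 40874801280.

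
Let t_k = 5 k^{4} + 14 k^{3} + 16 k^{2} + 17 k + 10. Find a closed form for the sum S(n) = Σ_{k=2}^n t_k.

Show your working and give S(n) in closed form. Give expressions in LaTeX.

S(n) = n^{5} + 6 n^{4} + 14 n^{3} + 20 n^{2} + 21 n - 62

r(k) = (5*k**4 + 34*k**3 + 88*k**2 + 111*k + 62)/(5*k**4 + 14*k**3 + 16*k**2 + 17*k + 10) after simplifying.
Gosper form: A/B · C(k+1)/C(k) with A=1, B=1, C=k**4 + 14*k**3/5 + 16*k**2/5 + 17*k/5 + 2.
f must satisfy (1)·f(k+1) − (1)·f(k) = k**4 + 14*k**3/5 + 16*k**2/5 + 17*k/5 + 2.
Degrees (0,0,4) ⇒ d ≤ 5.
A polynomial solution: f(k) = k*(k + 1)*(k**3 + 4)/5.
R(k) = B(k−1)·f(k)/C(k) = k*(k**3 + 4)/(5*k**3 + 9*k**2 + 7*k + 10); s_k = R·t_k = k*(k**4 + k**3 + 4*k + 4).
s_(k+1) − s_k = 5*k**4 + 14*k**3 + 16*k**2 + 17*k + 10 = t_k.
Σ_(k=2)^n t_k = s_(n+1) − s_(2) = (n**5 + 6*n**4 + 14*n**3 + 20*n**2 + 21*n + 10) − (72), i.e. n**5 + 6*n**4 + 14*n**3 + 20*n**2 + 21*n - 62.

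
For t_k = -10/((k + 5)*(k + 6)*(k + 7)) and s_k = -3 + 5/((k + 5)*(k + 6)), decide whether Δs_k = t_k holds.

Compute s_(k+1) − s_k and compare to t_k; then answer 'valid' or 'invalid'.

s_(k+1) = -3 + 5/((k + 6)*(k + 7))
s_(k+1) − s_k = -10/(k**3 + 18*k**2 + 107*k + 210)
(s_(k+1) − s_k) − t_k = 0

valid; difference matches t_k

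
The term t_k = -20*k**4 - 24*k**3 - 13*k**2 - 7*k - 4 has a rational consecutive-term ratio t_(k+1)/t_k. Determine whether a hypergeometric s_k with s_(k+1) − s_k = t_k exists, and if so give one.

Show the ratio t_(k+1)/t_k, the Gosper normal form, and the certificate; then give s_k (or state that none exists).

s_k = k*(-4*k**4 + 4*k**3 + k**2 - 3*k - 2)

r(k) = (20*k**4 + 104*k**3 + 205*k**2 + 185*k + 68)/(20*k**4 + 24*k**3 + 13*k**2 + 7*k + 4) after simplifying.
Factor: A=1; B=1; C=k**4 + 6*k**3/5 + 13*k**2/20 + 7*k/20 + 1/5.
f must satisfy (1)·f(k+1) − (1)·f(k) = k**4 + 6*k**3/5 + 13*k**2/20 + 7*k/20 + 1/5.
Degrees (0,0,4) ⇒ d ≤ 5.
Solve for f: f(k) = k*(4*k**4 - 4*k**3 - k**2 + 3*k + 2)/20 (degree 5 ≤ 5).
So s_k = (B(k−1)f/C)·t_k = (k*(4*k**4 - 4*k**3 - k**2 + 3*k + 2)/(20*k**4 + 24*k**3 + 13*k**2 + 7*k + 4))·t_k = k*(-4*k**4 + 4*k**3 + k**2 - 3*k - 2).
Verify: -20*k**4 - 24*k**3 - 13*k**2 - 7*k - 4 matches t_k.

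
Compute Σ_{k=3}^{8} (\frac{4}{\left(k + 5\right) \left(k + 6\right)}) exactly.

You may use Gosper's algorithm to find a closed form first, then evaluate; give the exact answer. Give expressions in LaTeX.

r(k) = (k + 5)/(k + 7) after simplifying.
So A=k + 5 and B=k + 7, with C=1.
Need (k + 5)·f(k+1) − (k + 6)·f(k) = 1.
deg f ≤ 1 (via 1,1,0).
Solving with deg f ≤ 1: f(k) = k/5.
Certificate R = B(k−1)f/C = k*(k + 6)/5 gives s_k = 4*k/(5*(k + 5)).
s_(k+1) − s_k = 4/(k**2 + 11*k + 30) = t_k.
Sum = s_(9) − s_(3); s_(9) = 18/35, s_(3) = 3/10 ⇒ 3/14.

Σ = 3/14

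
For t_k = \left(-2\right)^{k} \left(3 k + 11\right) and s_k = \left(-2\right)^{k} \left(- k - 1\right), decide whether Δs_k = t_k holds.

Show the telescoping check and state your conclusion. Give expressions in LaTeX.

s_(k+1) = 2*(-2)**k*(k + 2)
s_(k+1) − s_k = (-2)**k*(3*k + 5)
(s_(k+1) − s_k) − t_k = 3*(-2)**(k + 1)

Invalid: residual 3 \left(-2\right)^{k + 1} ≠ 0.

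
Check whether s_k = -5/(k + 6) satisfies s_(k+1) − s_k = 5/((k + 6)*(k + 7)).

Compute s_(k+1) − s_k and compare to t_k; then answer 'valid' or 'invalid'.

Valid — Δs_k = t_k.

s_(k+1) = -5/(k + 7)
s_(k+1) − s_k = 5/((k + 6)*(k + 7))
(s_(k+1) − s_k) − t_k = 0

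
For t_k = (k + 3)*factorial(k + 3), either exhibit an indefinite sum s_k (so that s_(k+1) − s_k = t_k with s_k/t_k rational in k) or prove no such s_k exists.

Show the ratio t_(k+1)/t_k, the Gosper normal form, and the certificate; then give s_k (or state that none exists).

Step 1: r(k) = (k + 4)**2/(k + 3).
A = k + 4, B = 1, C = k + 3.
f must satisfy (k + 4)·f(k+1) − (1)·f(k) = k + 3.
From deg A=1, deg B=0, deg C=1: d=0.
Match coefficients ⇒ f(k) = 1.
R(k) = B(k−1)·f(k)/C(k) = 1/(k + 3); s_k = R·t_k = factorial(k + 3).
Verify: (k + 3)*factorial(k + 3) matches t_k.

s_k = factorial(k + 3)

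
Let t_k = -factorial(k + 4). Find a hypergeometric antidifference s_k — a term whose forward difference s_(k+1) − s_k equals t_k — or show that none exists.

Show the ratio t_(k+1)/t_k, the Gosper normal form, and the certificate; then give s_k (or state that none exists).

not Gosper-summable; s_k does not exist

Compute t_(k+1)/t_k: get k + 5.
Normal form (A,B,C) = (k + 5, 1, 1).
Key eq: (k + 5)·f(k+1) = (1)·f(k) + (1).
Degrees (1,0,0) ⇒ d ≤ -1.
Bound -1 < 0, so the key equation has no polynomial solution.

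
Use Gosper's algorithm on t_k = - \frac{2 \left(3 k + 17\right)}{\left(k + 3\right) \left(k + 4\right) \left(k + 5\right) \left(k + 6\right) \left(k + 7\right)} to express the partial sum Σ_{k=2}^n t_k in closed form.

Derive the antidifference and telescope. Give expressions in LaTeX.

S(n) = \frac{- n^{3} - 16 n^{2} - 83 n + 100}{120 \left(n^{3} + 16 n^{2} + 83 n + 140\right)}

t_(k+1)/t_k = (k + 3)*(3*k + 20)/((k + 8)*(3*k + 17)).
Normal form (A,B,C) = (k + 3, k + 8, k + 17/3).
Key eq: (k + 3)·f(k+1) = (k + 7)·f(k) + (k + 17/3).
d = 4 from the (1,1,1) case.
Solve for f: f(k) = k*(k + 5)*(k**2 + 13*k + 54)/216 (degree 4 ≤ 4).
So s_k = (B(k−1)f/C)·t_k = (k*(k + 5)*(k + 7)*(k**2 + 13*k + 54)/(72*(3*k + 17)))·t_k = k*(-k**2 - 13*k - 54)/(36*(k**3 + 13*k**2 + 54*k + 72)).
Δs = 2*(-3*k - 17)/(k**5 + 25*k**4 + 245*k**3 + 1175*k**2 + 2754*k + 2520), as required.
Evaluate: s_(n+1) = (-n**3 - 16*n**2 - 83*n - 68)/(36*(n**3 + 16*n**2 + 83*n + 140)); subtract s_(2) = -7/360 ⇒ S(n) = (-n**3 - 16*n**2 - 83*n + 100)/(120*(n**3 + 16*n**2 + 83*n + 140)).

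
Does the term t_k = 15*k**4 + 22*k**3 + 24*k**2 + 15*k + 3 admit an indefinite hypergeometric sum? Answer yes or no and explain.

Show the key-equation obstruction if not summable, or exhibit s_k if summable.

Yes. s_k = k*(3*k**4 - 2*k**3 + 2*k**2 + k - 1).

Compute t_(k+1)/t_k: get (15*k**4 + 82*k**3 + 180*k**2 + 189*k + 79)/(15*k**4 + 22*k**3 + 24*k**2 + 15*k + 3).
Gosper form: A/B · C(k+1)/C(k) with A=1, B=1, C=k**4 + 22*k**3/15 + 8*k**2/5 + k + 1/5.
Solve (1)·f(k+1) − (1)·f(k) = k**4 + 22*k**3/15 + 8*k**2/5 + k + 1/5.
From deg A=0, deg B=0, deg C=4: d=5.
Solve for f: f(k) = k*(3*k**4 - 2*k**3 + 2*k**2 + k - 1)/15 (degree 5 ≤ 5).
Get s_k = R·t_k = k*(3*k**4 - 2*k**3 + 2*k**2 + k - 1) with R(k) = B(k−1)f(k)/C(k) = k*(3*k**4 - 2*k**3 + 2*k**2 + k - 1)/(15*k**4 + 22*k**3 + 24*k**2 + 15*k + 3).
Δs = 15*k**4 + 22*k**3 + 24*k**2 + 15*k + 3, as required.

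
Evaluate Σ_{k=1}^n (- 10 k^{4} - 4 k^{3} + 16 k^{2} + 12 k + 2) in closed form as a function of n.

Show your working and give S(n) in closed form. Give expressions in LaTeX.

S(n) = n \left(- 2 n^{4} - 6 n^{3} + 13 n + 11\right)

Ratio r(k) = (5*k**4 + 22*k**3 + 28*k**2 + 4*k - 8)/(5*k**4 + 2*k**3 - 8*k**2 - 6*k - 1).
Gosper form: A/B · C(k+1)/C(k) with A=1, B=1, C=k**4 + 2*k**3/5 - 8*k**2/5 - 6*k/5 - 1/5.
Solve (1)·f(k+1) − (1)·f(k) = k**4 + 2*k**3/5 - 8*k**2/5 - 6*k/5 - 1/5.
From deg A=0, deg B=0, deg C=4: d=5.
Match coefficients ⇒ f(k) = k*(k + 1)*(2*k**3 - 6*k**2 + 2*k + 1)/10.
Get s_k = R·t_k = k*(-2*k**4 + 4*k**3 + 4*k**2 - 3*k - 1) with R(k) = B(k−1)f(k)/C(k) = k*(2*k**3 - 6*k**2 + 2*k + 1)/(2*(5*k**3 - 3*k**2 - 5*k - 1)).
Check: Δs_k = -10*k**4 - 4*k**3 + 16*k**2 + 12*k + 2. ✓
Evaluate: s_(n+1) = -2*n**5 - 6*n**4 + 13*n**2 + 11*n + 2; subtract s_(1) = 2 ⇒ S(n) = n*(-2*n**4 - 6*n**3 + 13*n + 11).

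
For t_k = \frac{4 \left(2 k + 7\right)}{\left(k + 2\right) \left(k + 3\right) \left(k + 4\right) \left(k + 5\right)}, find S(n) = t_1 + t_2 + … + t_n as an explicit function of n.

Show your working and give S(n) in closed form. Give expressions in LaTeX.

t_(k+1)/t_k = (k + 2)*(2*k + 9)/((k + 6)*(2*k + 7)).
A = k + 2, B = k + 6, C = k + 7/2.
f must satisfy (k + 2)·f(k+1) − (k + 5)·f(k) = k + 7/2.
deg f ≤ 3 (via 1,1,1).
Solving with deg f ≤ 3: f(k) = k*(k + 3)*(k + 6)/16.
Then R = B(k−1)f/C = k*(k + 3)*(k + 5)*(k + 6)/(8*(2*k + 7)), so s_k = R(k)·t_k = k*(k + 6)/(2*(k**2 + 6*k + 8)).
Verify: 4*(2*k + 7)/(k**4 + 14*k**3 + 71*k**2 + 154*k + 120) matches t_k.
s_(n+1) = (n**2 + 8*n + 7)/(2*(n**2 + 8*n + 15)) and s_(1) = 7/30, so S(n) = 4*n*(n + 8)/(15*(n**2 + 8*n + 15)).

S(n) = \frac{4 n \left(n + 8\right)}{15 \left(n^{2} + 8 n + 15\right)}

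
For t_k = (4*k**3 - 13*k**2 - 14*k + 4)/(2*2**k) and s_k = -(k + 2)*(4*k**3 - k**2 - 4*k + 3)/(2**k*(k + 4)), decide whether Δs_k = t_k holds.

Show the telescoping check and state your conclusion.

Invalid: residual (-4*k**4 - 11*k**3 + 68*k**2 + 60*k - 22)/(2**k*(k**2 + 9*k + 20)) ≠ 0.

s_(k+1) = (k + 3)*(4*k - 4*(k + 1)**3 + (k + 1)**2 + 1)/(2*2**k*(k + 5))
s_(k+1) − s_k = (4*k**5 + 15*k**4 - 73*k**3 - 246*k**2 - 124*k + 36)/(2*2**k*(k**2 + 9*k + 20))
(s_(k+1) − s_k) − t_k = (-4*k**4 - 11*k**3 + 68*k**2 + 60*k - 22)/(2**k*(k**2 + 9*k + 20))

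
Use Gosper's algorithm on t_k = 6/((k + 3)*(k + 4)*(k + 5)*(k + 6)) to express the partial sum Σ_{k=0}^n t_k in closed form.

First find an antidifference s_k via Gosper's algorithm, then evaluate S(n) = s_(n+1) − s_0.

Compute t_(k+1)/t_k: get (k + 3)/(k + 7).
A = k + 3, B = k + 7, C = 1.
Need (k + 3)·f(k+1) − (k + 6)·f(k) = 1.
deg f ≤ 3 (via 1,1,0).
Solving with deg f ≤ 3: f(k) = k*(k**2 + 12*k + 47)/180.
Get s_k = R·t_k = k*(k**2 + 12*k + 47)/(30*(k + 3)*(k + 4)*(k + 5)) with R(k) = B(k−1)f(k)/C(k) = k*(k + 6)*(k**2 + 12*k + 47)/180.
Verify: 6/(k**4 + 18*k**3 + 119*k**2 + 342*k + 360) matches t_k.
Σ_(k=0)^n t_k = s_(n+1) − s_(0) = ((n**3 + 15*n**2 + 74*n + 60)/(30*(n**3 + 15*n**2 + 74*n + 120))) − (0), i.e. (n**3 + 15*n**2 + 74*n + 60)/(30*(n**3 + 15*n**2 + 74*n + 120)).

S(n) = (n**3 + 15*n**2 + 74*n + 60)/(30*(n**3 + 15*n**2 + 74*n + 120))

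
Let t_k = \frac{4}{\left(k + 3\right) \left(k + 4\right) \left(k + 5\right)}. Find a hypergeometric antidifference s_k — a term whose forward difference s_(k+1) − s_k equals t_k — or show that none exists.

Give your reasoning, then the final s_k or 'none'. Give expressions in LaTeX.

Compute t_(k+1)/t_k: get (k + 3)/(k + 6).
Gosper form: A/B · C(k+1)/C(k) with A=k + 3, B=k + 6, C=1.
f must satisfy (k + 3)·f(k+1) − (k + 5)·f(k) = 1.
d = 2 from the (1,1,0) case.
A polynomial solution: f(k) = k*(k + 7)/24.
Then R = B(k−1)f/C = k*(k + 5)*(k + 7)/24, so s_k = R(k)·t_k = k*(k + 7)/(6*(k + 3)*(k + 4)).
s_(k+1) − s_k = 4/(k**3 + 12*k**2 + 47*k + 60) = t_k.

s_k = \frac{k \left(k + 7\right)}{6 \left(k + 3\right) \left(k + 4\right)}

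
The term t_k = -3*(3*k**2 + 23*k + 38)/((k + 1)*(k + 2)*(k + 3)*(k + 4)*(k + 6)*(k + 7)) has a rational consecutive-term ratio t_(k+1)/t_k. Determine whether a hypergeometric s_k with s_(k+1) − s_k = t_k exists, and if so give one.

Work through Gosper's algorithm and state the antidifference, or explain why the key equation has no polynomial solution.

s_k = k*(-k**2 - 10*k - 27)/(6*(k**3 + 10*k**2 + 27*k + 18))

r(k) = (k + 1)*(k + 6)*(23*k + 3*(k + 1)**2 + 61)/((k + 5)*(k + 8)*(3*k**2 + 23*k + 38)) after simplifying.
Factor: A=k + 1; B=k + 8; C=k**3 + 38*k**2/3 + 51*k + 190/3.
Need (k + 1)·f(k+1) − (k + 7)·f(k) = k**3 + 38*k**2/3 + 51*k + 190/3.
deg f ≤ 6 (via 1,1,3).
Solving with deg f ≤ 6: f(k) = k*(k + 2)*(k + 4)*(k + 5)*(k**2 + 10*k + 27)/54.
Certificate R = B(k−1)f/C = k*(k + 2)*(k + 4)*(k + 7)*(k**2 + 10*k + 27)/(18*(3*k**2 + 23*k + 38)) gives s_k = k*(-k**2 - 10*k - 27)/(6*(k**3 + 10*k**2 + 27*k + 18)).
s_(k+1) − s_k = 3*(-3*k**2 - 23*k - 38)/(k**6 + 23*k**5 + 207*k**4 + 925*k**3 + 2144*k**2 + 2412*k + 1008) = t_k.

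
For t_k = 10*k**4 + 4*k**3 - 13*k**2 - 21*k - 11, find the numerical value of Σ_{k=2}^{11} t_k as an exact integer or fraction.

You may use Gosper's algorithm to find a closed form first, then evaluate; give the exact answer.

The ratio is (10*k**4 + 44*k**3 + 59*k**2 + 5*k - 31)/(10*k**4 + 4*k**3 - 13*k**2 - 21*k - 11).
Factor: A=1; B=1; C=k**4 + 2*k**3/5 - 13*k**2/10 - 21*k/10 - 11/10.
Set up (1)·f(k+1) − (1)·f(k) − (k**4 + 2*k**3/5 - 13*k**2/10 - 21*k/10 - 11/10) = 0.
Degrees (0,0,4) ⇒ d ≤ 5.
Solving with deg f ≤ 5: f(k) = k*(2*k**4 - 4*k**3 - 3*k**2 - 3*k - 3)/10.
R(k) = B(k−1)·f(k)/C(k) = k*(2*k**4 - 4*k**3 - 3*k**2 - 3*k - 3)/(10*k**4 + 4*k**3 - 13*k**2 - 21*k - 11); s_k = R·t_k = k*(2*k**4 - 4*k**3 - 3*k**2 - 3*k - 3).
Verify: 10*k**4 + 4*k**3 - 13*k**2 - 21*k - 11 matches t_k.
Sum = s_(12) − s_(2); s_(12) = 409068, s_(2) = -42 ⇒ 409110.

Σ = 409110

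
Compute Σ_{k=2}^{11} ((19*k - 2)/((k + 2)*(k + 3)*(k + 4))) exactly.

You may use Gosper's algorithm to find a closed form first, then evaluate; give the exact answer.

Compute t_(k+1)/t_k: get (k + 2)*(19*k + 17)/((k + 5)*(19*k - 2)).
Gosper form: A/B · C(k+1)/C(k) with A=k + 2, B=k + 5, C=k - 2/19.
Key eq: (k + 2)·f(k+1) = (k + 4)·f(k) + (k - 2/19).
Bound: deg f ≤ 2.
Solve for f: f(k) = k*(3*k - 4)/19 (degree 2 ≤ 2).
Get s_k = R·t_k = k*(3*k - 4)/((k + 2)*(k + 3)) with R(k) = B(k−1)f(k)/C(k) = k*(k + 4)*(3*k - 4)/(19*k - 2).
s_(k+1) − s_k = (19*k - 2)/(k**3 + 9*k**2 + 26*k + 24) = t_k.
Sum = s_(12) − s_(2); s_(12) = 64/35, s_(2) = 1/5 ⇒ 57/35.

Σ = 57/35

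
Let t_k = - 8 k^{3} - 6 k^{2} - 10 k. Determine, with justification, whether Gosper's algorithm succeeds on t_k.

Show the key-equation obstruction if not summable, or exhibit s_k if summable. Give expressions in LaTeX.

Compute t_(k+1)/t_k: get (4*k**3 + 15*k**2 + 23*k + 12)/(k*(4*k**2 + 3*k + 5)).
Gosper form: A/B · C(k+1)/C(k) with A=1, B=1, C=k**3 + 3*k**2/4 + 5*k/4.
f must satisfy (1)·f(k+1) − (1)·f(k) = k**3 + 3*k**2/4 + 5*k/4.
deg f ≤ 4 (via 0,0,3).
Solving with deg f ≤ 4: f(k) = k*(k - 1)*(k**2 + 2)/4.
R(k) = B(k−1)·f(k)/C(k) = (k - 1)*(k**2 + 2)/(4*k**2 + 3*k + 5); s_k = R·t_k = 2*k*(-k**3 + k**2 - 2*k + 2).
Check: Δs_k = 2*k*(-4*k**2 - 3*k - 5). ✓

Yes. s_k = 2 k \left(- k^{3} + k^{2} - 2 k + 2\right).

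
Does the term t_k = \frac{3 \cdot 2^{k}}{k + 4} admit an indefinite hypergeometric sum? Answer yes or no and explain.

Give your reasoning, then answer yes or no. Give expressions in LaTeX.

The ratio is 2*(k + 4)/(k + 5).
A = 2*k + 8, B = k + 5, C = 1.
Key eq: (2*k + 8)·f(k+1) = (k + 4)·f(k) + (1).
Bound: deg f ≤ -1.
d = -1 < 0 ⇒ no nonzero polynomial f; not summable.

No — t_k has no hypergeometric antidifference.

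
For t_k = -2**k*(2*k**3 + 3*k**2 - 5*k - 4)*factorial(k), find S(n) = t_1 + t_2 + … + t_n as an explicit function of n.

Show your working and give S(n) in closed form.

S(n) = -2*2**n*n**3*factorial(n) - 4*2**n*n**2*factorial(n) + 6*2**n*n*factorial(n) + 8*2**n*factorial(n) - 8

Step 1: r(k) = 2*(2*k**4 + 11*k**3 + 16*k**2 + 3*k - 4)/(2*k**3 + 3*k**2 - 5*k - 4).
So A=2*k + 2 and B=1, with C=k**3 + 3*k**2/2 - 5*k/2 - 2.
Need (2*k + 2)·f(k+1) − (1)·f(k) = k**3 + 3*k**2/2 - 5*k/2 - 2.
Bound: deg f ≤ 2.
Solving with deg f ≤ 2: f(k) = (k**2 - k - 4)/2.
Get s_k = R·t_k = 2**k*(-k**2 + k + 4)*factorial(k) with R(k) = B(k−1)f(k)/C(k) = (k**2 - k - 4)/(2*k**3 + 3*k**2 - 5*k - 4).
s_(k+1) − s_k = -2**k*(2*k**3 + 3*k**2 - 5*k - 4)*factorial(k) = t_k.
s_(n+1) = -2**(n + 1)*(n**2 + n - 4)*factorial(n + 1) and s_(1) = 8, so S(n) = -2*2**n*n**3*factorial(n) - 4*2**n*n**2*factorial(n) + 6*2**n*n*factorial(n) + 8*2**n*factorial(n) - 8.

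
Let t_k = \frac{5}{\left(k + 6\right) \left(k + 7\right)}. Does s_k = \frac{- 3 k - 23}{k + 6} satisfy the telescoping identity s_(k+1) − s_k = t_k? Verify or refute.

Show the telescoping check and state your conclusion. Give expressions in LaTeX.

s_(k+1) = (-3*k - 26)/(k + 7)
s_(k+1) − s_k = 5/(k**2 + 13*k + 42)
(s_(k+1) − s_k) − t_k = 0

Valid: the claim telescopes to t_k.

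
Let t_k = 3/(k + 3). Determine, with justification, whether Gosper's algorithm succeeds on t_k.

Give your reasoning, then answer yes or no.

Ratio r(k) = (k + 3)/(k + 4).
Gosper form: A/B · C(k+1)/C(k) with A=k + 3, B=k + 4, C=1.
f must satisfy (k + 3)·f(k+1) − (k + 3)·f(k) = 1.
Bound: deg f ≤ 0.
f = c0 ⇒ A·f(k+1) − B(k−1)·f(k) − C = -1. The system {-1 = 0} is inconsistent; no antidifference.

No — t_k has no hypergeometric antidifference.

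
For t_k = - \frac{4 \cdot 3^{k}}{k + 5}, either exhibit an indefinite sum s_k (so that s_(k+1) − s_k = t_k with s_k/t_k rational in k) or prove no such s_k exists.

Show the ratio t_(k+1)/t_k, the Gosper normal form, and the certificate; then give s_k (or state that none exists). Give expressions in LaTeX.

r(k) = 3*(k + 5)/(k + 6) after simplifying.
So A=3*k + 15 and B=k + 6, with C=1.
Solve (3*k + 15)·f(k+1) − (k + 5)·f(k) = 1.
d = -1 from the (1,1,0) case.
deg f ≤ -1 is impossible — no certificate.

no hypergeometric antidifference exists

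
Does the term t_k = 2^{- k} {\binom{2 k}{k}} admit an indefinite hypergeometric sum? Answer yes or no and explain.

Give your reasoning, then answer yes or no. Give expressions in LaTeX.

No — key equation has no polynomial f.

r(k) = (2*k + 1)/(k + 1) after simplifying.
Gosper form: A/B · C(k+1)/C(k) with A=2*k + 1, B=k + 1, C=1.
Key eq: (2*k + 1)·f(k+1) = (k)·f(k) + (1).
d = -1 from the (1,1,0) case.
d = -1 < 0 ⇒ no nonzero polynomial f; not summable.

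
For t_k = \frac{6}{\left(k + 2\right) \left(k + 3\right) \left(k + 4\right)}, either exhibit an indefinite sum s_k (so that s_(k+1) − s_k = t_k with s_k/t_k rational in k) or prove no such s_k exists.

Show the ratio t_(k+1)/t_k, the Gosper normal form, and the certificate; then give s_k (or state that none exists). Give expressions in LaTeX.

s_k = \frac{k \left(k + 5\right)}{2 \left(k + 2\right) \left(k + 3\right)}

The ratio is (k + 2)/(k + 5).
So A=k + 2 and B=k + 5, with C=1.
Set up (k + 2)·f(k+1) − (k + 4)·f(k) − (1) = 0.
Degrees (1,1,0) ⇒ d ≤ 2.
A polynomial solution: f(k) = k*(k + 5)/12.
R(k) = B(k−1)·f(k)/C(k) = k*(k + 4)*(k + 5)/12; s_k = R·t_k = k*(k + 5)/(2*(k + 2)*(k + 3)).
Verify: 6/(k**3 + 9*k**2 + 26*k + 24) matches t_k.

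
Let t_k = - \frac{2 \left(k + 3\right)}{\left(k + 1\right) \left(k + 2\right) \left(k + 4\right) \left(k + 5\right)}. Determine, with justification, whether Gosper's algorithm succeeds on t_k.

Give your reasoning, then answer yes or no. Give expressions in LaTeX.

The ratio is (k + 1)*(k + 4)**2/((k + 3)**2*(k + 6)).
Factor: A=k + 1; B=k + 6; C=k**2 + 6*k + 9.
Set up (k + 1)·f(k+1) − (k + 5)·f(k) − (k**2 + 6*k + 9) = 0.
Degrees (1,1,2) ⇒ d ≤ 4.
Solve for f: f(k) = k*(k + 2)*(k + 3)*(k + 5)/8 (degree 4 ≤ 4).
Get s_k = R·t_k = k*(-k - 5)/(4*(k**2 + 5*k + 4)) with R(k) = B(k−1)f(k)/C(k) = k*(k + 2)*(k + 5)**2/(8*(k + 3)).
s_(k+1) − s_k = 2*(-k - 3)/(k**4 + 12*k**3 + 49*k**2 + 78*k + 40) = t_k.

Yes. s_k = \frac{k \left(- k - 5\right)}{4 \left(k^{2} + 5 k + 4\right)}.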